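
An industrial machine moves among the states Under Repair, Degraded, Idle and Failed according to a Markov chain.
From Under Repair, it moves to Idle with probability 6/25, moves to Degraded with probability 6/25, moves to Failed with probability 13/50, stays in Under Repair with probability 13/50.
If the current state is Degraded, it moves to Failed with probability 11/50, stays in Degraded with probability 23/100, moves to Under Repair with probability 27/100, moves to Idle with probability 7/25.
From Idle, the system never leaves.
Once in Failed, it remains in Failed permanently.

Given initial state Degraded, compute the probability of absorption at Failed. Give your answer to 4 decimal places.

0.4614

Let h(s) be the probability of absorption at Failed starting from transient state s. Then h(Failed) = 1 and h(Idle) = 0. By first-step analysis:
h(Under Repair) = 0.26·h(Under Repair) + 0.24·h(Degraded) + 0.24·0 + 0.26·1
h(Degraded) = 0.27·h(Under Repair) + 0.23·h(Degraded) + 0.28·0 + 0.22·1
Solving: h(Under Repair) = 0.5010, h(Degraded) = 0.4614.
Starting from Degraded, the probability is 0.4614.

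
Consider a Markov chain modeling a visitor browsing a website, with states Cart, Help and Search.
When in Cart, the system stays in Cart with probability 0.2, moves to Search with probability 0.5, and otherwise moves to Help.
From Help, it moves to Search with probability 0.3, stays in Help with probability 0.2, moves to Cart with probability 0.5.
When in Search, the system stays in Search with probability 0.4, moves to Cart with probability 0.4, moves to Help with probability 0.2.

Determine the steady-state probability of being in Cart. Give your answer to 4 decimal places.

Let the stationary distribution be π with π = πP and π_1 + π_2 + π_3 = 1.
π_1 = 0.2·π_1 + 0.5·π_2 + 0.4·π_3
π_2 = 0.3·π_1 + 0.2·π_2 + 0.2·π_3
Solving with the normalization constraint gives π = (0.3529, 0.2353, 0.4118).
So the stationary probability of Cart is 0.3529.

0.3529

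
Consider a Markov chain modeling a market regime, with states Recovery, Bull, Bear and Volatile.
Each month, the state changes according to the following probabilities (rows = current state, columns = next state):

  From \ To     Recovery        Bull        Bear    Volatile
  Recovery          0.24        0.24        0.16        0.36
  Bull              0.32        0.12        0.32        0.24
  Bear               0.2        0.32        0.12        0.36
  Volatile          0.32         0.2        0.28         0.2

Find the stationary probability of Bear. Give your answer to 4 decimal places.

0.2208

Let the stationary distribution be π with π = πP and π_1 + π_2 + π_3 + π_4 = 1.
π_1 = 0.24·π_1 + 0.32·π_2 + 0.2·π_3 + 0.32·π_4
π_2 = 0.24·π_1 + 0.12·π_2 + 0.32·π_3 + 0.2·π_4
π_3 = 0.16·π_1 + 0.32·π_2 + 0.12·π_3 + 0.28·π_4
Solving with the normalization constraint gives π = (0.2718, 0.2198, 0.2208, 0.2876).
So the stationary probability of Bear is 0.2208.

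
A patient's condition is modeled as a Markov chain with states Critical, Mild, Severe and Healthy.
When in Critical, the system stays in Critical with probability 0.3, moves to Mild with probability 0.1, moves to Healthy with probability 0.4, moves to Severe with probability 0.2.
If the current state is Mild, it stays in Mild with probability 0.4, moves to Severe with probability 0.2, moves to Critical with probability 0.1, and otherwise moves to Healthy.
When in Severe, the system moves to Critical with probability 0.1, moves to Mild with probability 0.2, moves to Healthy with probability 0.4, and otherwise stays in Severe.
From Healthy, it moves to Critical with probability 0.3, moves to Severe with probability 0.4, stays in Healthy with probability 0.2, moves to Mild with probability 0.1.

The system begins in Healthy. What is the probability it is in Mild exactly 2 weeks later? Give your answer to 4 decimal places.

Propagate the distribution vector 2 weeks from Healthy.
After 0 weeks: (0.0000, 0.0000, 0.0000, 1.0000)
After 1 week: (0.3000, 0.1000, 0.4000, 0.2000)
After 2 weeks: (0.2000, 0.1700, 0.2800, 0.3500)
P(in Mild after 2 weeks) = 0.1700

0.1700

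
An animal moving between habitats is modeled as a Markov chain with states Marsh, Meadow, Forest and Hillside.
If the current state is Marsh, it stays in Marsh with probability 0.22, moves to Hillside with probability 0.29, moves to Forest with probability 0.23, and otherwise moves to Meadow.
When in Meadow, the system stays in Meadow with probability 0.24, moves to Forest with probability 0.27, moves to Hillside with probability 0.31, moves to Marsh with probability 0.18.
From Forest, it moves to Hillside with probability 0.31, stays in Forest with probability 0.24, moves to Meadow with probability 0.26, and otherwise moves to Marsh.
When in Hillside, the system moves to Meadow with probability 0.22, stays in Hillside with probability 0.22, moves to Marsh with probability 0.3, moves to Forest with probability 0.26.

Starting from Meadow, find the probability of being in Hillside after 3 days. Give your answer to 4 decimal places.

Propagate the distribution vector 3 days from Meadow.
After 0 days: (0.0000, 1.0000, 0.0000, 0.0000)
After 1 day: (0.1800, 0.2400, 0.2700, 0.3100)
After 2 days: (0.2271, 0.2428, 0.2516, 0.2785)
After 3 days: (0.2250, 0.2440, 0.2506, 0.2804)
P(in Hillside after 3 days) = 0.2804

0.2804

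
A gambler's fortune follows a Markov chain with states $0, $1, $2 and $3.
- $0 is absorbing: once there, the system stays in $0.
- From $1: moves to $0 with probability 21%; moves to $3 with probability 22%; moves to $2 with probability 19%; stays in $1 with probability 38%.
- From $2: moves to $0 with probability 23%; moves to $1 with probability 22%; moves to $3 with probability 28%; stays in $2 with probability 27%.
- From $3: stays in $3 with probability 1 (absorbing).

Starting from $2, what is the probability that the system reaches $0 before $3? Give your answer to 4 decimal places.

0.4596

Let h(s) be the probability of absorption at $0 starting from transient state s. Then h($0) = 1 and h($3) = 0. By first-step analysis:
h($1) = 0.21·1 + 0.38·h($1) + 0.19·h($2) + 0.22·0
h($2) = 0.23·1 + 0.22·h($1) + 0.27·h($2) + 0.28·0
Solving: h($1) = 0.4796, h($2) = 0.4596.
Starting from $2, the probability is 0.4596.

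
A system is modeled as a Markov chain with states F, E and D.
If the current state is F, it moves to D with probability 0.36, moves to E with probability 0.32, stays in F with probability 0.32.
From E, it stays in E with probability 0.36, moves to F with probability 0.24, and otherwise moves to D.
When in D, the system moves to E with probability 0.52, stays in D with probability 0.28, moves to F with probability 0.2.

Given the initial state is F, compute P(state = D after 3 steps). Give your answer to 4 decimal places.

0.3487

Propagate the distribution vector 3 steps from F.
After 0 steps: (1.0000, 0.0000, 0.0000)
After 1 step: (0.3200, 0.3200, 0.3600)
After 2 steps: (0.2512, 0.4048, 0.3440)
After 3 steps: (0.2463, 0.4050, 0.3487)
P(in D after 3 steps) = 0.3487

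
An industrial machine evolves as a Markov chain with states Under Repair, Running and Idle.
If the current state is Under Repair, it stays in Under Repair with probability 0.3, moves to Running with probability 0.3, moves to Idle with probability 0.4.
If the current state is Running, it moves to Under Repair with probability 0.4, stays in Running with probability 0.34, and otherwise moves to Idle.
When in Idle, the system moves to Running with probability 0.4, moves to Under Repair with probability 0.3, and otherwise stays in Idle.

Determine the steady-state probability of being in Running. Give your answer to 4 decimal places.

0.3458

Let the stationary distribution be π with π = πP and π_1 + π_2 + π_3 = 1.
π_1 = 0.3·π_1 + 0.4·π_2 + 0.3·π_3
π_2 = 0.3·π_1 + 0.34·π_2 + 0.4·π_3
Solving with the normalization constraint gives π = (0.3346, 0.3458, 0.3196).
So the stationary probability of Running is 0.3458.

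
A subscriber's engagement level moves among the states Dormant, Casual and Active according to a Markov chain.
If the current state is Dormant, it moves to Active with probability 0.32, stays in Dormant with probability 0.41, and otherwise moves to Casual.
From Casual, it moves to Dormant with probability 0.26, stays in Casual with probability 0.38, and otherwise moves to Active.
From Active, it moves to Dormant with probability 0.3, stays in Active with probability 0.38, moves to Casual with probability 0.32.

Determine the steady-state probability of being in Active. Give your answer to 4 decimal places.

Let the stationary distribution be π with π = πP and π_1 + π_2 + π_3 = 1.
π_1 = 0.41·π_1 + 0.26·π_2 + 0.3·π_3
π_2 = 0.27·π_1 + 0.38·π_2 + 0.32·π_3
Solving with the normalization constraint gives π = (0.3225, 0.3233, 0.3542).
So the stationary probability of Active is 0.3542.

0.3542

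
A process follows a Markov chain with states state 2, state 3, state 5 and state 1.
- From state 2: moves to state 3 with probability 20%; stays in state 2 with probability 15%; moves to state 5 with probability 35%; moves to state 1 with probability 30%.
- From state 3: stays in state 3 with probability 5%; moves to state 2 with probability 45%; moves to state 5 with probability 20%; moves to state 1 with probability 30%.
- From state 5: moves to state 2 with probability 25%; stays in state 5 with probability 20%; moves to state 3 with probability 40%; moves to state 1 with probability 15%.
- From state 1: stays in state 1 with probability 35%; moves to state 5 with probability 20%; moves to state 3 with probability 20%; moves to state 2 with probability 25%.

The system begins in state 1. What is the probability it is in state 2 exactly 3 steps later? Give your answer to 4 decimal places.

Propagate the distribution vector 3 steps from state 1.
After 0 steps: (0.0000, 0.0000, 0.0000, 1.0000)
After 1 step: (0.2500, 0.2000, 0.2000, 0.3500)
After 2 steps: (0.2650, 0.2100, 0.2375, 0.2875)
After 3 steps: (0.2655, 0.2160, 0.2398, 0.2788)
P(in state 2 after 3 steps) = 0.2655

0.2655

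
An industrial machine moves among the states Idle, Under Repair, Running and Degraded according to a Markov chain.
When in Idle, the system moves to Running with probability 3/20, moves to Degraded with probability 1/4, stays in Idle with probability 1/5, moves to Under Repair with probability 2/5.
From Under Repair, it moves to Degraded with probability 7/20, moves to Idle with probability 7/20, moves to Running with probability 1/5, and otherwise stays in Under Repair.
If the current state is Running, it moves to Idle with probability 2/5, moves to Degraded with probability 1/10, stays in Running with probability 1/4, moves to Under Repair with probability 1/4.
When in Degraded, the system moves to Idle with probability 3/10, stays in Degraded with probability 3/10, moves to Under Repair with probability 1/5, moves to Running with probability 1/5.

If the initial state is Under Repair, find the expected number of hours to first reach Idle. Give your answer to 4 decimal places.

2.8871

Let t(s) be the expected number of hours to first reach Idle from state s, with t(Idle) = 0. Conditioning on the first hour:
t(Under Repair) = 1 + 0.1·t(Under Repair) + 0.2·t(Running) + 0.35·t(Degraded)
t(Running) = 1 + 0.25·t(Under Repair) + 0.25·t(Running) + 0.1·t(Degraded)
t(Degraded) = 1 + 0.2·t(Under Repair) + 0.2·t(Running) + 0.3·t(Degraded)
Solving: t(Under Repair) = 2.8871, t(Running) = 2.6990, t(Degraded) = 3.0246.
Expected hours from Under Repair to Idle: 2.8871.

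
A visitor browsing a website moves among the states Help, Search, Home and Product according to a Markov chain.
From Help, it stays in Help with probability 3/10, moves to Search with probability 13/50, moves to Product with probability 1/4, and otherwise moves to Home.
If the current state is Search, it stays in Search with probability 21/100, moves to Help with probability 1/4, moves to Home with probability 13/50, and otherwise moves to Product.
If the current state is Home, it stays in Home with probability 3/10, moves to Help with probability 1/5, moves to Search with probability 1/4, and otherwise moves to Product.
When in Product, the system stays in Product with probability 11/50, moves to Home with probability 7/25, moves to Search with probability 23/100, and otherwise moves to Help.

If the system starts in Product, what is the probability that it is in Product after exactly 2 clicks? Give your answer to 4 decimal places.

Propagate the distribution vector 2 clicks from Product.
After 0 clicks: (0.0000, 0.0000, 0.0000, 1.0000)
After 1 click: (0.2700, 0.2300, 0.2800, 0.2200)
After 2 clicks: (0.2539, 0.2391, 0.2567, 0.2503)
P(in Product after 2 clicks) = 0.2503

0.2503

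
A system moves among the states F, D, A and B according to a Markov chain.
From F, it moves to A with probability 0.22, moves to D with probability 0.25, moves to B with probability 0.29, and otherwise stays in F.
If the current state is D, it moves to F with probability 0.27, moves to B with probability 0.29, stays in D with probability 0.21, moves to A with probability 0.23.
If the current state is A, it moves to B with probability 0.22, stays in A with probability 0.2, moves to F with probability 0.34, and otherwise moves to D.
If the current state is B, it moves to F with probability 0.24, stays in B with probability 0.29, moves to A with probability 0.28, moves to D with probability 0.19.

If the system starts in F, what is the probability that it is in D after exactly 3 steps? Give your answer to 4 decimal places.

Propagate the distribution vector 3 steps from F.
After 0 steps: (1.0000, 0.0000, 0.0000, 0.0000)
After 1 step: (0.2400, 0.2500, 0.2200, 0.2900)
After 2 steps: (0.2695, 0.2204, 0.2355, 0.2746)
After 3 steps: (0.2702, 0.2224, 0.2340, 0.2735)
P(in D after 3 steps) = 0.2224

0.2224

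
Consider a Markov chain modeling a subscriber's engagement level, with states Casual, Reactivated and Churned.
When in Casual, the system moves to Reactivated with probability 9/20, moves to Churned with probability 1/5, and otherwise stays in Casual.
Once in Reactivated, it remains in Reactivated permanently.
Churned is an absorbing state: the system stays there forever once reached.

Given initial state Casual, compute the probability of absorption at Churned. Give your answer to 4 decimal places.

0.3077

Let h(s) be the probability of absorption at Churned starting from transient state s. Then h(Churned) = 1 and h(Reactivated) = 0. By first-step analysis:
h(Casual) = 0.35·h(Casual) + 0.45·0 + 0.2·1
Solving: h(Casual) = 0.3077.
Starting from Casual, the probability is 0.3077.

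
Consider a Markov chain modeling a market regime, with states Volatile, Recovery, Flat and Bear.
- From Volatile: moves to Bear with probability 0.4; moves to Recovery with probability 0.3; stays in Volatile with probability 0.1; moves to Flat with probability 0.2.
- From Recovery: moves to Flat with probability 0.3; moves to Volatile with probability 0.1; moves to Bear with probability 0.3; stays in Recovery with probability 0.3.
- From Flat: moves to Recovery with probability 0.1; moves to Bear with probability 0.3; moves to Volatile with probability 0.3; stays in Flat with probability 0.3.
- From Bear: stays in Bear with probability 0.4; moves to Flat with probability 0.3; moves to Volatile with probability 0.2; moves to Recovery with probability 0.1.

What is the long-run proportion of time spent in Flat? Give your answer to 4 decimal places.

Let the stationary distribution be π with π = πP and π_1 + π_2 + π_3 + π_4 = 1.
π_1 = 0.1·π_1 + 0.1·π_2 + 0.3·π_3 + 0.2·π_4
π_2 = 0.3·π_1 + 0.3·π_2 + 0.1·π_3 + 0.1·π_4
π_3 = 0.2·π_1 + 0.3·π_2 + 0.3·π_3 + 0.3·π_4
Solving with the normalization constraint gives π = (0.1916, 0.1729, 0.2808, 0.3546).
So the stationary probability of Flat is 0.2808.

0.2808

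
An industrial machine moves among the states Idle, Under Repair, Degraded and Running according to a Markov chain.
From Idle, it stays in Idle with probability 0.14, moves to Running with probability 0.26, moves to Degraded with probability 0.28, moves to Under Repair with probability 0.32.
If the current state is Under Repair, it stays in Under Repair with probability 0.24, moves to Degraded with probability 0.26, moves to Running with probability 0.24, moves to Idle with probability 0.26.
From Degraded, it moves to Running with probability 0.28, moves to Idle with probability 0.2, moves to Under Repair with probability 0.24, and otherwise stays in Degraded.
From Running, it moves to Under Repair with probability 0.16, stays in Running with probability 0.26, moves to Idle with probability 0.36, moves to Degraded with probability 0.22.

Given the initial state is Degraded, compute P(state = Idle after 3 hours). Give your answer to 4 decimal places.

Propagate the distribution vector 3 hours from Degraded.
After 0 hours: (0.0000, 0.0000, 1.0000, 0.0000)
After 1 hour: (0.2000, 0.2400, 0.2800, 0.2800)
After 2 hours: (0.2472, 0.2336, 0.2584, 0.2608)
After 3 hours: (0.2409, 0.2389, 0.2597, 0.2605)
P(in Idle after 3 hours) = 0.2409

0.2409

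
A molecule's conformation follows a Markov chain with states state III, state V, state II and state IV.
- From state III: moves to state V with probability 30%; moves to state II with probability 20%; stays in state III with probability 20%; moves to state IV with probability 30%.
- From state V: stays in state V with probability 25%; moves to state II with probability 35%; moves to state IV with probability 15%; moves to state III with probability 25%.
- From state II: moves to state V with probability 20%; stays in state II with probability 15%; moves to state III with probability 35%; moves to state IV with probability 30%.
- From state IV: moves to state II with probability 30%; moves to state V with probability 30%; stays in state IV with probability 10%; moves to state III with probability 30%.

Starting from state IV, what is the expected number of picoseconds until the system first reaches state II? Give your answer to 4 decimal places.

3.4685

Let t(s) be the expected number of picoseconds to first reach state II from state s, with t(state II) = 0. Conditioning on the first picosecond:
t(state III) = 1 + 0.2·t(state III) + 0.3·t(state V) + 0.3·t(state IV)
t(state V) = 1 + 0.25·t(state III) + 0.25·t(state V) + 0.15·t(state IV)
t(state IV) = 1 + 0.3·t(state III) + 0.3·t(state V) + 0.1·t(state IV)
Solving: t(state III) = 3.7838, t(state V) = 3.2883, t(state IV) = 3.4685.
Expected picoseconds from state IV to state II: 3.4685.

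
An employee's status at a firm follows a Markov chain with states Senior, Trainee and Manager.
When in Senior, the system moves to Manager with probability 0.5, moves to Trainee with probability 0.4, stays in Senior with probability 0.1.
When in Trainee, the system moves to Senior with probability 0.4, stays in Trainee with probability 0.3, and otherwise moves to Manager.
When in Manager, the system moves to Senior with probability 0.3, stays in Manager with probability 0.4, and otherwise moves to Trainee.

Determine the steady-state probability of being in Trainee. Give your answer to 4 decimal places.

0.3277

Let the stationary distribution be π with π = πP and π_1 + π_2 + π_3 = 1.
π_1 = 0.1·π_1 + 0.4·π_2 + 0.3·π_3
π_2 = 0.4·π_1 + 0.3·π_2 + 0.3·π_3
Solving with the normalization constraint gives π = (0.2773, 0.3277, 0.3950).
So the stationary probability of Trainee is 0.3277.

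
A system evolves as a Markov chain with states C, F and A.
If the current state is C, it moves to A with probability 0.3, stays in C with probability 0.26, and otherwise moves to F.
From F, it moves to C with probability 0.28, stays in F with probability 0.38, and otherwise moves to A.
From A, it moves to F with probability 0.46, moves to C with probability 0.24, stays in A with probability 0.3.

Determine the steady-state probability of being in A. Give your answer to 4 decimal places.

Let the stationary distribution be π with π = πP and π_1 + π_2 + π_3 = 1.
π_1 = 0.26·π_1 + 0.28·π_2 + 0.24·π_3
π_2 = 0.44·π_1 + 0.38·π_2 + 0.46·π_3
Solving with the normalization constraint gives π = (0.2621, 0.4211, 0.3168).
So the stationary probability of A is 0.3168.

0.3168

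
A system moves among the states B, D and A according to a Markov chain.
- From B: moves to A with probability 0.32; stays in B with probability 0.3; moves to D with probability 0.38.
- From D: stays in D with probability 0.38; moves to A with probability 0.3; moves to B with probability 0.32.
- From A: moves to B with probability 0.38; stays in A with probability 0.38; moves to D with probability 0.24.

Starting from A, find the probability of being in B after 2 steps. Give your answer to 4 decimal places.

0.3352

Sum over the intermediate state after 1 step:
P = P(A→B)·P(B→B) + P(A→D)·P(D→B) + P(A→A)·P(A→B)
  = 0.38×0.3 + 0.24×0.32 + 0.38×0.38
  = 0.1140 + 0.0768 + 0.1444 = 0.3352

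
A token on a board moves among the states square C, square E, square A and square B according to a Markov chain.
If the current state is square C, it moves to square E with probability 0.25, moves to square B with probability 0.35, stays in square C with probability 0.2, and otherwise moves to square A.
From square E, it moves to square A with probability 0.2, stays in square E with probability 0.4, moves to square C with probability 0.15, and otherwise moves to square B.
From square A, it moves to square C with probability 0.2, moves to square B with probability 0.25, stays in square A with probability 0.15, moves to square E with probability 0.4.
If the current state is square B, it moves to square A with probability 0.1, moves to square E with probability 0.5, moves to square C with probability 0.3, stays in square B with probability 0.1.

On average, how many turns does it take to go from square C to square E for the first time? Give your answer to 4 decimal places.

2.9286

Let t(s) be the expected number of turns to first reach square E from state s, with t(square E) = 0. Conditioning on the first turn:
t(square C) = 1 + 0.2·t(square C) + 0.2·t(square A) + 0.35·t(square B)
t(square A) = 1 + 0.2·t(square C) + 0.15·t(square A) + 0.25·t(square B)
t(square B) = 1 + 0.3·t(square C) + 0.1·t(square A) + 0.1·t(square B)
Solving: t(square C) = 2.9286, t(square A) = 2.5632, t(square B) = 2.3721.
Expected turns from square C to square E: 2.9286.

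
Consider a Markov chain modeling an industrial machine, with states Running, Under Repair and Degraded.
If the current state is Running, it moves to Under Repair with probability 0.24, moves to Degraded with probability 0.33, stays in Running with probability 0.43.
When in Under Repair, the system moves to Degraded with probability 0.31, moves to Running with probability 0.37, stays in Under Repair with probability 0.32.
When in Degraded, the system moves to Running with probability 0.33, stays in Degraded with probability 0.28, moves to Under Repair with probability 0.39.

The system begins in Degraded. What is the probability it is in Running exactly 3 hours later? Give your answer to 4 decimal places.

0.3804

Propagate the distribution vector 3 hours from Degraded.
After 0 hours: (0.0000, 0.0000, 1.0000)
After 1 hour: (0.3300, 0.3900, 0.2800)
After 2 hours: (0.3786, 0.3132, 0.3082)
After 3 hours: (0.3804, 0.3113, 0.3083)
P(in Running after 3 hours) = 0.3804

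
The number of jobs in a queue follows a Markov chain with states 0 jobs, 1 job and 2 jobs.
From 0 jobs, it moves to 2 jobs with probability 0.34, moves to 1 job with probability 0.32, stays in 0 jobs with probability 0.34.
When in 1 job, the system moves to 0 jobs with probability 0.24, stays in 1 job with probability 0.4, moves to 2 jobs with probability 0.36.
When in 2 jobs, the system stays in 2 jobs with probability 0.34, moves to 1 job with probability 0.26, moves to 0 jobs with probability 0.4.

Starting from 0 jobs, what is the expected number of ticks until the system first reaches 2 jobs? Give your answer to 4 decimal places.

Let t(s) be the expected number of ticks to first reach 2 jobs from state s, with t(2 jobs) = 0. Conditioning on the first tick:
t(0 jobs) = 1 + 0.34·t(0 jobs) + 0.32·t(1 job)
t(1 job) = 1 + 0.24·t(0 jobs) + 0.4·t(1 job)
Solving: t(0 jobs) = 2.8822, t(1 job) = 2.8195.
Expected ticks from 0 jobs to 2 jobs: 2.8822.

2.8822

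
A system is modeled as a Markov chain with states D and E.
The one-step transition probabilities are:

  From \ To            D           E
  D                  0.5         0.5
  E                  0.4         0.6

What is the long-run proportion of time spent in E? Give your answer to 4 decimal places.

Let the stationary distribution be π with π = πP and π_1 + π_2 = 1.
π_1 = 0.5·π_1 + 0.4·π_2
Solving with the normalization constraint gives π = (0.4444, 0.5556).
So the stationary probability of E is 0.5556.

0.5556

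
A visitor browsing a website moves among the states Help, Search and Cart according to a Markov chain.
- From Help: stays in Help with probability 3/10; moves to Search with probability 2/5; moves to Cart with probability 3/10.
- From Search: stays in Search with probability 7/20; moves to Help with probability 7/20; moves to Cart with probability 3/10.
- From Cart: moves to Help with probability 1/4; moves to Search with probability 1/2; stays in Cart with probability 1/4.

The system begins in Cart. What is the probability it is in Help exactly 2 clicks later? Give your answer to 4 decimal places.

Sum over the intermediate state after 1 click:
P = P(Cart→Help)·P(Help→Help) + P(Cart→Search)·P(Search→Help) + P(Cart→Cart)·P(Cart→Help)
  = 0.25×0.3 + 0.5×0.35 + 0.25×0.25
  = 0.0750 + 0.1750 + 0.0625 = 0.3125

0.3125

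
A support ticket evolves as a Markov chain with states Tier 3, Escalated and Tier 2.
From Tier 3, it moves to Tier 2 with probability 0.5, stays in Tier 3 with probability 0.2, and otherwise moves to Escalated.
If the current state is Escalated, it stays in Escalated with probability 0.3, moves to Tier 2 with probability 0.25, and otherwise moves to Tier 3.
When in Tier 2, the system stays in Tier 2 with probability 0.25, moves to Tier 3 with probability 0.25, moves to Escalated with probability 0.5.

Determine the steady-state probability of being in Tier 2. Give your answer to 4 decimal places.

Let the stationary distribution be π with π = πP and π_1 + π_2 + π_3 = 1.
π_1 = 0.2·π_1 + 0.45·π_2 + 0.25·π_3
π_2 = 0.3·π_1 + 0.3·π_2 + 0.5·π_3
Solving with the normalization constraint gives π = (0.3077, 0.3654, 0.3269).
So the stationary probability of Tier 2 is 0.3269.

0.3269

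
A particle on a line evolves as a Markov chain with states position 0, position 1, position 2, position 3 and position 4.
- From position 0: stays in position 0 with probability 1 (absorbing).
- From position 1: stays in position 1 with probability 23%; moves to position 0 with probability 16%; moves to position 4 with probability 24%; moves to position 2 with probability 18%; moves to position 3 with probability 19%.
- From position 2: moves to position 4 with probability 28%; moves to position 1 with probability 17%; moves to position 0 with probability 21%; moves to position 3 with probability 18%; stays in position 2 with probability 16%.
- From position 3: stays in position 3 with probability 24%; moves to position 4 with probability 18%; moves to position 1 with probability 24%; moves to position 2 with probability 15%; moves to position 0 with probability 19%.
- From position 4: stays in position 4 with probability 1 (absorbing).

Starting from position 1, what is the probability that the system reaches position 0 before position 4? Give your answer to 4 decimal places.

Let h(s) be the probability of absorption at position 0 starting from transient state s. Then h(position 0) = 1 and h(position 4) = 0. By first-step analysis:
h(position 1) = 0.16·1 + 0.23·h(position 1) + 0.18·h(position 2) + 0.19·h(position 3) + 0.24·0
h(position 2) = 0.21·1 + 0.17·h(position 1) + 0.16·h(position 2) + 0.18·h(position 3) + 0.28·0
h(position 3) = 0.19·1 + 0.24·h(position 1) + 0.15·h(position 2) + 0.24·h(position 3) + 0.18·0
Solving: h(position 1) = 0.4262, h(position 2) = 0.4371, h(position 3) = 0.4709.
Starting from position 1, the probability is 0.4262.

0.4262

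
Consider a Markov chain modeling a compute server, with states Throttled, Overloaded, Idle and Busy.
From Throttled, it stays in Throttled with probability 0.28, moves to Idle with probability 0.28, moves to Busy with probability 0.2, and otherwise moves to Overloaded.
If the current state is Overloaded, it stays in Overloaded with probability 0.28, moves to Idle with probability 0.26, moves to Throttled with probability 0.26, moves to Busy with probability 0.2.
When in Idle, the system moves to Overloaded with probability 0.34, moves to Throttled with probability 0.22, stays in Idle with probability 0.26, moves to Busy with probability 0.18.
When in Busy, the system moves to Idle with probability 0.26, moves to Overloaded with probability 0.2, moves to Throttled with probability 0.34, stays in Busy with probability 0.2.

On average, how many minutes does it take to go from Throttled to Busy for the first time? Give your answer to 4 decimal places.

5.1382

Let t(s) be the expected number of minutes to first reach Busy from state s, with t(Busy) = 0. Conditioning on the first minute:
t(Throttled) = 1 + 0.28·t(Throttled) + 0.24·t(Overloaded) + 0.28·t(Idle)
t(Overloaded) = 1 + 0.26·t(Throttled) + 0.28·t(Overloaded) + 0.26·t(Idle)
t(Idle) = 1 + 0.22·t(Throttled) + 0.34·t(Overloaded) + 0.26·t(Idle)
Solving: t(Throttled) = 5.1382, t(Overloaded) = 5.1362, t(Idle) = 5.2388.
Expected minutes from Throttled to Busy: 5.1382.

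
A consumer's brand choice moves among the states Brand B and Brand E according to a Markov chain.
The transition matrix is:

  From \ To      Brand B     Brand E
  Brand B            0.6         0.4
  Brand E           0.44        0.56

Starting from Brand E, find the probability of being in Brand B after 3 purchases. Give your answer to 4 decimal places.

0.5217

Propagate the distribution vector 3 purchases from Brand E.
After 0 purchases: (0.0000, 1.0000)
After 1 purchase: (0.4400, 0.5600)
After 2 purchases: (0.5104, 0.4896)
After 3 purchases: (0.5217, 0.4783)
P(in Brand B after 3 purchases) = 0.5217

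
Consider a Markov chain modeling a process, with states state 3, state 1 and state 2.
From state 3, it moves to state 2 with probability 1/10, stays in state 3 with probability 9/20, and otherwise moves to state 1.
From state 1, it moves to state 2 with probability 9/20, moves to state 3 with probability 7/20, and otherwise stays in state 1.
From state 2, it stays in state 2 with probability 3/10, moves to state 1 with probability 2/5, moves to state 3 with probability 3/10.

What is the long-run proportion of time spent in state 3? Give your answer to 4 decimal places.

0.3735

Let the stationary distribution be π with π = πP and π_1 + π_2 + π_3 = 1.
π_1 = 0.45·π_1 + 0.35·π_2 + 0.3·π_3
π_2 = 0.45·π_1 + 0.2·π_2 + 0.4·π_3
Solving with the normalization constraint gives π = (0.3735, 0.3489, 0.2776).
So the stationary probability of state 3 is 0.3735.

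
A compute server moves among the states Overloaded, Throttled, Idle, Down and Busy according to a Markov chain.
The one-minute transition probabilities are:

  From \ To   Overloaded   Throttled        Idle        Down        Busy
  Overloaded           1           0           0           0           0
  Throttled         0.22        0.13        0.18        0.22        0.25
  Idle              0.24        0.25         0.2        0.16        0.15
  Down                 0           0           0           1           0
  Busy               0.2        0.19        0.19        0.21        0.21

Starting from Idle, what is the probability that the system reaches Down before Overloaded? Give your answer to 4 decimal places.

0.4433

Let h(s) be the probability of absorption at Down starting from transient state s. Then h(Down) = 1 and h(Overloaded) = 0. By first-step analysis:
h(Throttled) = 0.22·0 + 0.13·h(Throttled) + 0.18·h(Idle) + 0.22·1 + 0.25·h(Busy)
h(Idle) = 0.24·0 + 0.25·h(Throttled) + 0.2·h(Idle) + 0.16·1 + 0.15·h(Busy)
h(Busy) = 0.2·0 + 0.19·h(Throttled) + 0.19·h(Idle) + 0.21·1 + 0.21·h(Busy)
Solving: h(Throttled) = 0.4851, h(Idle) = 0.4433, h(Busy) = 0.4891.
Starting from Idle, the probability is 0.4433.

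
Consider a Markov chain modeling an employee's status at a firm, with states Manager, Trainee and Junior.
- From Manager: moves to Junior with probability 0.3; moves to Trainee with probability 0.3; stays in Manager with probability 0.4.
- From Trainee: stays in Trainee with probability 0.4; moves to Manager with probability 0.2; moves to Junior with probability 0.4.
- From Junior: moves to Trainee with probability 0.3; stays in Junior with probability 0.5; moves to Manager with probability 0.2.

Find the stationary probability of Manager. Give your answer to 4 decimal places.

0.2500

Let the stationary distribution be π with π = πP and π_1 + π_2 + π_3 = 1.
π_1 = 0.4·π_1 + 0.2·π_2 + 0.2·π_3
π_2 = 0.3·π_1 + 0.4·π_2 + 0.3·π_3
Solving with the normalization constraint gives π = (0.2500, 0.3333, 0.4167).
So the stationary probability of Manager is 0.2500.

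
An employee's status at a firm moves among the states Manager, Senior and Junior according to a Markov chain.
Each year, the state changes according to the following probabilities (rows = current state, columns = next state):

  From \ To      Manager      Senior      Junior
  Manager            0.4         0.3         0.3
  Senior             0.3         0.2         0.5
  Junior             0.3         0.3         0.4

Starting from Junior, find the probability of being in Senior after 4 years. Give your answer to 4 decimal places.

0.2727

Propagate the distribution vector 4 years from Junior.
After 0 years: (0.0000, 0.0000, 1.0000)
After 1 year: (0.3000, 0.3000, 0.4000)
After 2 years: (0.3300, 0.2700, 0.4000)
After 3 years: (0.3330, 0.2730, 0.3940)
After 4 years: (0.3333, 0.2727, 0.3940)
P(in Senior after 4 years) = 0.2727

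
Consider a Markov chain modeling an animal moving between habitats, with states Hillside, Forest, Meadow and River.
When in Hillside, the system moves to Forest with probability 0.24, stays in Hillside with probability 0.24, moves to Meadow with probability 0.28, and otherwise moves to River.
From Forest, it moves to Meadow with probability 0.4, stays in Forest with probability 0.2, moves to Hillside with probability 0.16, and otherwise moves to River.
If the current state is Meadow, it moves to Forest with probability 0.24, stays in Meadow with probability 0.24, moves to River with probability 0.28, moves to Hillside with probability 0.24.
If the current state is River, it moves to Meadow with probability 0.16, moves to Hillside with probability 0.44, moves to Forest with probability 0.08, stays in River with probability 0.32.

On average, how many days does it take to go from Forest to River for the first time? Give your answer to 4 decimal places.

Let t(s) be the expected number of days to first reach River from state s, with t(River) = 0. Conditioning on the first day:
t(Hillside) = 1 + 0.24·t(Hillside) + 0.24·t(Forest) + 0.28·t(Meadow)
t(Forest) = 1 + 0.16·t(Hillside) + 0.2·t(Forest) + 0.4·t(Meadow)
t(Meadow) = 1 + 0.24·t(Hillside) + 0.24·t(Forest) + 0.24·t(Meadow)
Solving: t(Hillside) = 3.9709, t(Forest) = 3.9532, t(Meadow) = 3.8181.
Expected days from Forest to River: 3.9532.

3.9532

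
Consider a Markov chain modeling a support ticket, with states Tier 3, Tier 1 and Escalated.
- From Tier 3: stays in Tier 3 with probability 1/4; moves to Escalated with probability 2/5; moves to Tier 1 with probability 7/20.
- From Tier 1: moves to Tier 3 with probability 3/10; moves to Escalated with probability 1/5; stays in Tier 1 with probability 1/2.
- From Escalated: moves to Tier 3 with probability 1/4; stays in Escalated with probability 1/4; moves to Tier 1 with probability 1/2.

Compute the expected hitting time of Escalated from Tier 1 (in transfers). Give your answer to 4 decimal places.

3.8889

Let t(s) be the expected number of transfers to first reach Escalated from state s, with t(Escalated) = 0. Conditioning on the first transfer:
t(Tier 3) = 1 + 0.25·t(Tier 3) + 0.35·t(Tier 1)
t(Tier 1) = 1 + 0.3·t(Tier 3) + 0.5·t(Tier 1)
Solving: t(Tier 3) = 3.1481, t(Tier 1) = 3.8889.
Expected transfers from Tier 1 to Escalated: 3.8889.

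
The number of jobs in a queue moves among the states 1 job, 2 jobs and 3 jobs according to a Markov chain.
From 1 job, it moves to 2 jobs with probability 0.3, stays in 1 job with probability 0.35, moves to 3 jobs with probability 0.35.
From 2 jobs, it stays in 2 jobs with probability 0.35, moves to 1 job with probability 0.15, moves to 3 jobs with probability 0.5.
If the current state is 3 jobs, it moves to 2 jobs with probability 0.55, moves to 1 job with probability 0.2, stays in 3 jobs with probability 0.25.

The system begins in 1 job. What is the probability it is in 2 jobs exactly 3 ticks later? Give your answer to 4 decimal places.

Propagate the distribution vector 3 ticks from 1 job.
After 0 ticks: (1.0000, 0.0000, 0.0000)
After 1 tick: (0.3500, 0.3000, 0.3500)
After 2 ticks: (0.2375, 0.4025, 0.3600)
After 3 ticks: (0.2155, 0.4101, 0.3744)
P(in 2 jobs after 3 ticks) = 0.4101

0.4101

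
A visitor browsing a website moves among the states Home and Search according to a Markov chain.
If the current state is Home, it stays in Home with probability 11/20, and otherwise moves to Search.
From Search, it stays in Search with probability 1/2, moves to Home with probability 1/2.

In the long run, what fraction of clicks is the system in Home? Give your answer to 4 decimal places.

0.5263

Let the stationary distribution be π with π = πP and π_1 + π_2 = 1.
π_1 = 0.55·π_1 + 0.5·π_2
Solving with the normalization constraint gives π = (0.5263, 0.4737).
So the stationary probability of Home is 0.5263.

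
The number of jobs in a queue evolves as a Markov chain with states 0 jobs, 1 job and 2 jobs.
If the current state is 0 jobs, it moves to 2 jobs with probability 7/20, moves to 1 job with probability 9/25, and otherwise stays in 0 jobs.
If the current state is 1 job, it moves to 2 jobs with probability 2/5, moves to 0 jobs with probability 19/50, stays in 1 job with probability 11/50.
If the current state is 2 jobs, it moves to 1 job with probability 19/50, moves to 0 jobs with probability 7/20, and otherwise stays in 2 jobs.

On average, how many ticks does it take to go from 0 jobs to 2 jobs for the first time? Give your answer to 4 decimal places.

2.7338

Let t(s) be the expected number of ticks to first reach 2 jobs from state s, with t(2 jobs) = 0. Conditioning on the first tick:
t(0 jobs) = 1 + 0.29·t(0 jobs) + 0.36·t(1 job)
t(1 job) = 1 + 0.38·t(0 jobs) + 0.22·t(1 job)
Solving: t(0 jobs) = 2.7338, t(1 job) = 2.6139.
Expected ticks from 0 jobs to 2 jobs: 2.7338.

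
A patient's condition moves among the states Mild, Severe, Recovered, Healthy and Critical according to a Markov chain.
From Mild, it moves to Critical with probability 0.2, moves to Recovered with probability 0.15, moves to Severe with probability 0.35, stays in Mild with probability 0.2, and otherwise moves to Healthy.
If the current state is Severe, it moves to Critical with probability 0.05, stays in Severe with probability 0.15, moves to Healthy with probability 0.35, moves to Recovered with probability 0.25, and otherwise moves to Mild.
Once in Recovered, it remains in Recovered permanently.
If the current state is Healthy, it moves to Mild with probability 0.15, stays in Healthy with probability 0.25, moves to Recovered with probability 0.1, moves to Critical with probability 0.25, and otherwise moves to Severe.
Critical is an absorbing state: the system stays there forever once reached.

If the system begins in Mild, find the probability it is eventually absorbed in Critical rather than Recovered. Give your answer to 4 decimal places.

Let h(s) be the probability of absorption at Critical starting from transient state s. Then h(Critical) = 1 and h(Recovered) = 0. By first-step analysis:
h(Mild) = 0.2·h(Mild) + 0.35·h(Severe) + 0.15·0 + 0.1·h(Healthy) + 0.2·1
h(Severe) = 0.2·h(Mild) + 0.15·h(Severe) + 0.25·0 + 0.35·h(Healthy) + 0.05·1
h(Healthy) = 0.15·h(Mild) + 0.25·h(Severe) + 0.1·0 + 0.25·h(Healthy) + 0.25·1
Solving: h(Mild) = 0.5016, h(Severe) = 0.4120, h(Healthy) = 0.5710.
Starting from Mild, the probability is 0.5016.

0.5016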